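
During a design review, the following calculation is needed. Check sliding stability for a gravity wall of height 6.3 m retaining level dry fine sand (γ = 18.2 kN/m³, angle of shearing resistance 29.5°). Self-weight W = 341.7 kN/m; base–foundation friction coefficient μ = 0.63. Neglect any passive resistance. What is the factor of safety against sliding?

K_a = tan²(45° − 29.5°/2) = 0.3401.
P_a = ½K_aγH² = 0.5×0.3401×18.2×6.3² = 122.8 kN/m, acting at H/3 = 2.100 m above the base.
FS_sliding = μW / P_a = 0.63×341.7 / 122.8 = 1.752.

1.75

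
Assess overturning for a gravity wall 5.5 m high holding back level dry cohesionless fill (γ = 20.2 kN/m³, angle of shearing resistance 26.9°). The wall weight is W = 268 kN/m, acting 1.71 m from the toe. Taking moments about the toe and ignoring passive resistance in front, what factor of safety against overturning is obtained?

K_a = tan²(45° − 26.9°/2) = 0.3770.
P_a = ½K_aγH² = 0.5×0.3770×20.2×5.5² = 115.2 kN/m, acting at H/3 = 1.833 m above the base.
Overturning moment M_o = P_a × H/3 = 115.2 × 1.833 = 211.2.
Resisting moment M_r = W × 1.71 = 268 × 1.71 = 458.3.
FS_overturning = M_r/M_o = 458.3/211.2 = 2.170.

2.17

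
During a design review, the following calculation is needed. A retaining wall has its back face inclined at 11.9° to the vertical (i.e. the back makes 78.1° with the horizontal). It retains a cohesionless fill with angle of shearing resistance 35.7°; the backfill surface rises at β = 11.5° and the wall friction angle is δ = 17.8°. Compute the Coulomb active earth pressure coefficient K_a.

0.385

K_a = sin²(α+φ) / [sin²α · sin(α−δ) · (1 + √{sin(φ+δ)sin(φ−β) / (sin(α−δ)sin(α+β))})²].
With α = 78.1°, φ = 35.7°, δ = 17.8°, β = 11.5°: K_a = 0.3855.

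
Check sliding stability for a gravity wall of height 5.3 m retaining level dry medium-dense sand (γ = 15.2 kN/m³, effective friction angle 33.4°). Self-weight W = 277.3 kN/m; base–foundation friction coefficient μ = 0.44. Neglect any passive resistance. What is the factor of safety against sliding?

1.97

K_a = tan²(45° − 33.4°/2) = 0.2899.
P_a = ½K_aγH² = 0.5×0.2899×15.2×5.3² = 61.89 kN/m, acting at H/3 = 1.767 m above the base.
FS_sliding = μW / P_a = 0.44×277.3 / 61.89 = 1.971.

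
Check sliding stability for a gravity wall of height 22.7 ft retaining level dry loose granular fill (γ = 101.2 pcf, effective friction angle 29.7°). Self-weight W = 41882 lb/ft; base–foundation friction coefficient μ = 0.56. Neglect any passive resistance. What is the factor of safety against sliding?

K_a = tan²(45° − 29.7°/2) = 0.3374.
P_a = ½K_aγH² = 0.5×0.3374×101.2×22.7² = 8797 lb/ft, acting at H/3 = 7.567 ft above the base.
FS_sliding = μW / P_a = 0.56×41882 / 8797 = 2.666.

2.67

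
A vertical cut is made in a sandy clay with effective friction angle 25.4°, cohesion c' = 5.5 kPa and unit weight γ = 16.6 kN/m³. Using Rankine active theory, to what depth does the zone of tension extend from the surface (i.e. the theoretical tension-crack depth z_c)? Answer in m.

K_a = tan²(45° − 25.4°/2) = 0.3996; √K_a = 0.6322.
The active pressure is zero where K_a γ z = 2c√K_a, so z_c = 2c/(γ√K_a) = 2×5.5/(16.6×0.6322) = 1.048 m.

1.05 m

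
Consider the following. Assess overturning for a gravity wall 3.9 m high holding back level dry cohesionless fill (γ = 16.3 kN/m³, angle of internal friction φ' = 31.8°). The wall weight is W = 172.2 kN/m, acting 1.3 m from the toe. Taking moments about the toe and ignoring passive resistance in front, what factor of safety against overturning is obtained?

K_a = tan²(45° − 31.8°/2) = 0.3098.
P_a = ½K_aγH² = 0.5×0.3098×16.3×3.9² = 38.40 kN/m, acting at H/3 = 1.300 m above the base.
Overturning moment M_o = P_a × H/3 = 38.40 × 1.300 = 49.92.
Resisting moment M_r = W × 1.3 = 172.2 × 1.3 = 223.9.
FS_overturning = M_r/M_o = 223.9/49.92 = 4.484.

4.48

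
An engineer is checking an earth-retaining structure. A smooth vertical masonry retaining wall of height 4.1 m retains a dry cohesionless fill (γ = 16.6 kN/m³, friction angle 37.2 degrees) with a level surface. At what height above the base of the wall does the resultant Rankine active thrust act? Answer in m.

K_a = 0.2464.
The pressure distribution is triangular, so the resultant acts at H/3 above the base = 4.1/3 = 1.367 m.

1.37 m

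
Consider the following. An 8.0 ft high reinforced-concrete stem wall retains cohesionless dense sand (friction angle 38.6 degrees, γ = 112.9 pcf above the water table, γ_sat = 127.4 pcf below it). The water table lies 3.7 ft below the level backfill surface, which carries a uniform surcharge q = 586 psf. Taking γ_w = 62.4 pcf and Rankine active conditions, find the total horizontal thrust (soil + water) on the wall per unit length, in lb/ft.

2400 lb/ft

K_a = tan²(45° − φ/2) = 0.2316.
γ' = 127.4 − 62.4 = 65.00 pcf. h₂ = H − d_w = 4.3 ft.
σ'_h: at surface K_a·q = 135.7; at WT K_a(q+γd_w) = 232.5; at base K_a(q+γd_w+γ'h₂) = 297.2 psf.
P₁ = ½(135.7+232.5)×3.7 = 681.2; P₂ = ½(232.5+297.2)×4.3 = 1139; P_w = ½γ_w h₂² = 576.9.
Total = 681.2+1139+576.9 = 2397 lb/ft.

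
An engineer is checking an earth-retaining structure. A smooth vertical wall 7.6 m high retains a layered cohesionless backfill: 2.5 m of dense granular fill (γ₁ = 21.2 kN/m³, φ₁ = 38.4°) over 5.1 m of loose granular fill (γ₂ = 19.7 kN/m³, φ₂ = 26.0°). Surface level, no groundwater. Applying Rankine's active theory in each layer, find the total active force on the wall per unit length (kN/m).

221 kN/m

K_a1 = tan²(45°−38.4°/2) = 0.2337; K_a2 = tan²(45°−26.0°/2) = 0.3905.
Layer 1: σ at base = K_a1 γ₁ h₁ = 12.39 kPa; P₁ = ½×12.39×2.5 = 15.48.
Layer 2: σ_v at top = γ₁h₁ = 53.00; σ_h top = K_a2×53.00 = 20.69; σ_h base = K_a2×(53.00+19.7×5.1) = 59.92.
P₂ = ½(20.69+59.92)×5.1 = 205.6. Total P_a = 15.48+205.6 = 221.1 kN/m.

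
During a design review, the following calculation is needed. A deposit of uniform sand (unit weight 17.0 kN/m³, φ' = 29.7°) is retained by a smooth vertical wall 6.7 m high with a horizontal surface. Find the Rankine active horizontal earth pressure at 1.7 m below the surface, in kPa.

9.75 kPa

K_a = (1 − sin φ)/(1 + sin φ) = 0.3374.
σ_h = K_a γ z = 0.3374 × 17.0 × 1.7 = 9.750 kPa.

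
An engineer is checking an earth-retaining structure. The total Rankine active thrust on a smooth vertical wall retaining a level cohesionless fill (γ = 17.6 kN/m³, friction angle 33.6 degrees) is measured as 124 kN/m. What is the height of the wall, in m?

K_a = 0.2875. P_a = ½ K_a γ H² ⇒ H = √(2P_a/(K_a γ)).
H = √(2×124/(0.2875×17.6)) = 7.001 m.

7.00 m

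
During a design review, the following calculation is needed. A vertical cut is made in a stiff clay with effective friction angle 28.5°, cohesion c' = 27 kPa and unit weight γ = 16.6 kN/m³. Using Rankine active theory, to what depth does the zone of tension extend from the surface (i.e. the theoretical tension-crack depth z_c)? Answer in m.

K_a = tan²(45° − 28.5°/2) = 0.3540; √K_a = 0.5949.
The active pressure is zero where K_a γ z = 2c√K_a, so z_c = 2c/(γ√K_a) = 2×27/(16.6×0.5949) = 5.468 m.

5.47 m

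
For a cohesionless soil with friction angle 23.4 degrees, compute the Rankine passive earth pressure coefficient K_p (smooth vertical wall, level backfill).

K_p = (1 + sin φ)/(1 − sin φ) = tan²(45° + 23.4°/2) = 2.318.

2.32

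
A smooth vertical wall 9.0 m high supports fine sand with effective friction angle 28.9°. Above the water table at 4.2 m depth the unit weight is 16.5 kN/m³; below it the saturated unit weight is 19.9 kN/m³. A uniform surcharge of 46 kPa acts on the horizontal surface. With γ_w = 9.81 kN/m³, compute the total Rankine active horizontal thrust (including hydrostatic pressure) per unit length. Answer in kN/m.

464 kN/m

K_a = tan²(45° − φ/2) = 0.3484.
γ' = 19.9 − 9.81 = 10.09 kN/m³. h₂ = H − d_w = 4.8 m.
σ'_h: at surface K_a·q = 16.02; at WT K_a(q+γd_w) = 40.17; at base K_a(q+γd_w+γ'h₂) = 57.04 kPa.
P₁ = ½(16.02+40.17)×4.2 = 118.0; P₂ = ½(40.17+57.04)×4.8 = 233.3; P_w = ½γ_w h₂² = 113.0.
Total = 118.0+233.3+113.0 = 464.3 kN/m.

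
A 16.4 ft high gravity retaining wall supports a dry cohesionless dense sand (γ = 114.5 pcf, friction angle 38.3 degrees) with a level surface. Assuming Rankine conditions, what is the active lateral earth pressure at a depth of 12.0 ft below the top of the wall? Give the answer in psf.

323 psf

K_a = (1 − sin φ)/(1 + sin φ) = 0.2347.
σ_h = K_a γ z = 0.2347 × 114.5 × 12.0 = 322.5 psf.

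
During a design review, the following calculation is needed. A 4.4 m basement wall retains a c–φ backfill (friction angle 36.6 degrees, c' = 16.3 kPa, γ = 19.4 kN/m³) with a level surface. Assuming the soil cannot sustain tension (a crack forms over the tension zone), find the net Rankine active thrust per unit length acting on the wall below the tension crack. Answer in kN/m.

K_a = 0.2530; √K_a = 0.5029.
Tension-crack depth z_c = 2c/(γ√K_a) = 2×16.3/(19.4×0.5029) = 3.341 m.
σ_a at base = K_a γ H − 2c√K_a = 0.2530×19.4×4.4 − 2×16.3×0.5029 = 5.196 kPa.
P_a = ½ × 5.196 × (H − z_c) = 0.5×5.196×1.059 = 2.751 kN/m.

2.75 kN/m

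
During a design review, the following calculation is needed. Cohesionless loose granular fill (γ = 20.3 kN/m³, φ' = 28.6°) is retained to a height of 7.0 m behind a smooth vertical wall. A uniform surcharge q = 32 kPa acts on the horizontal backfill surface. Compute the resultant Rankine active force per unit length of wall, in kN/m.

254 kN/m

K_a = tan²(45° − φ/2) = 0.3525.
Soil triangle: ½ K_a γ H² = 0.5×0.3525×20.3×7.0² = 175.3 kN/m.
Surcharge rectangle: K_a q H = 0.3525×32×7.0 = 78.97 kN/m.
Total = 175.3 + 78.97 = 254.3 kN/m.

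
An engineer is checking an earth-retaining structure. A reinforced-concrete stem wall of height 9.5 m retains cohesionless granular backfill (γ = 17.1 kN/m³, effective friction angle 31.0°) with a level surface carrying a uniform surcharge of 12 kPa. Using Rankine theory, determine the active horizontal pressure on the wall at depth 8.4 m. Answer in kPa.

49.8 kPa

K_a = (1 − sin φ)/(1 + sin φ) = 0.3201.
σ_v = γz + q = 17.1 × 8.4 + 12 = 155.6 kPa.
σ_h = K_a σ_v = 0.3201 × 155.6 = 49.82 kPa.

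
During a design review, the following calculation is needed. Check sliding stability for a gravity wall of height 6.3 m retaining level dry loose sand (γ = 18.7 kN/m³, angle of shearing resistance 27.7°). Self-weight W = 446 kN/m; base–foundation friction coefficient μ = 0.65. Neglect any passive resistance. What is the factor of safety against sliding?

K_a = tan²(45° − 27.7°/2) = 0.3653.
P_a = ½K_aγH² = 0.5×0.3653×18.7×6.3² = 135.6 kN/m, acting at H/3 = 2.100 m above the base.
FS_sliding = μW / P_a = 0.65×446 / 135.6 = 2.138.

2.14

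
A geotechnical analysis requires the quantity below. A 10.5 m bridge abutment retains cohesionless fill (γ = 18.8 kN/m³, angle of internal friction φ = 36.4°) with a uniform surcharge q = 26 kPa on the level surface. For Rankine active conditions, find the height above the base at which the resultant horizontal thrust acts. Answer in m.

3.86 m

K_a = 0.2552.
Triangular part P₁ = ½K_aγH² = 264.4 at H/3 = 3.500 m; rectangular part P₂ = K_a q H = 69.66 at H/2 = 5.250 m.
ȳ = (P₁·3.500 + P₂·5.250)/(P₁+P₂) = 3.865 m.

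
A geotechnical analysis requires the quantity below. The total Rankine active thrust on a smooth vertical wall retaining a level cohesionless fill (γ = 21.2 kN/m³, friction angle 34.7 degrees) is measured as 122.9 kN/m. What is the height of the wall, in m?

K_a = 0.2745. P_a = ½ K_a γ H² ⇒ H = √(2P_a/(K_a γ)).
H = √(2×122.9/(0.2745×21.2)) = 6.499 m.

6.50 m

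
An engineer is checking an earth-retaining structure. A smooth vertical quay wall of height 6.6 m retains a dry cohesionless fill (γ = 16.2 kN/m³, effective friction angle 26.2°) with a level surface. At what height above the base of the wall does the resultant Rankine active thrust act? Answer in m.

2.20 m

K_a = 0.3874.
The pressure distribution is triangular, so the resultant acts at H/3 above the base = 6.6/3 = 2.200 m.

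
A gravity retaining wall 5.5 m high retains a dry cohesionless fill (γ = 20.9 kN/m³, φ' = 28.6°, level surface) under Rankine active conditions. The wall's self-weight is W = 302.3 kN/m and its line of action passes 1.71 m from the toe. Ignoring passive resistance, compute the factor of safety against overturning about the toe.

2.53

K_a = tan²(45° − 28.6°/2) = 0.3525.
P_a = ½K_aγH² = 0.5×0.3525×20.9×5.5² = 111.4 kN/m, acting at H/3 = 1.833 m above the base.
Overturning moment M_o = P_a × H/3 = 111.4 × 1.833 = 204.3.
Resisting moment M_r = W × 1.71 = 302.3 × 1.71 = 516.9.
FS_overturning = M_r/M_o = 516.9/204.3 = 2.530.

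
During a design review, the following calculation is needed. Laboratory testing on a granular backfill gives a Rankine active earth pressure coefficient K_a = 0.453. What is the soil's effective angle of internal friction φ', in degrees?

K_a = tan²(45° − φ/2) ⇒ 45° − φ/2 = arctan(√0.453) = 33.94°.
φ = 2(45° − 33.94°) = 22.11°.

22.1°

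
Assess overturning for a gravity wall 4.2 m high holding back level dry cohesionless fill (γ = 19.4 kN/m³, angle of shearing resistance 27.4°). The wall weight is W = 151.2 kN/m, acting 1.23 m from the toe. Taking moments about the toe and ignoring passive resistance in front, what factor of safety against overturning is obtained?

2.10

K_a = tan²(45° − 27.4°/2) = 0.3697.
P_a = ½K_aγH² = 0.5×0.3697×19.4×4.2² = 63.25 kN/m, acting at H/3 = 1.400 m above the base.
Overturning moment M_o = P_a × H/3 = 63.25 × 1.400 = 88.56.
Resisting moment M_r = W × 1.23 = 151.2 × 1.23 = 186.0.
FS_overturning = M_r/M_o = 186.0/88.56 = 2.100.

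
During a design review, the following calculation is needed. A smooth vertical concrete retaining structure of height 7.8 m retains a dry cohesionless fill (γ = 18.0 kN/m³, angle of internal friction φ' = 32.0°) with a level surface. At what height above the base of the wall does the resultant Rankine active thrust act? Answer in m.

K_a = 0.3073.
The pressure distribution is triangular, so the resultant acts at H/3 above the base = 7.8/3 = 2.600 m.

2.60 m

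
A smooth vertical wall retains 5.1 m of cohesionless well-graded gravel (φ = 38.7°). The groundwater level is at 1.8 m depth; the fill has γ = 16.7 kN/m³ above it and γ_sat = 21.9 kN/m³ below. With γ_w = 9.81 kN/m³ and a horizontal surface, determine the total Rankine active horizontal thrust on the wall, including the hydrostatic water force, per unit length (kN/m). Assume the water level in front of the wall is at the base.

K_a = tan²(45° − φ/2) = 0.2306.
γ' = 21.9 − 9.81 = 12.09 kN/m³. Depth below WT = 3.3 m.
σ'_h at WT = K_a γ d_w = 6.931 kPa; at base = 6.931 + K_a γ' × 3.3 = 16.13 kPa.
P₁ (0–1.8 m) = ½×6.931×1.8 = 6.238. P₂ (1.8–5.1 m) = ½(6.931+16.13)×3.3 = 38.05.
P_w = ½ γ_w h₂² = 0.5×9.81×3.3² = 53.42. Total = 6.238+38.05+53.42 = 97.71 kN/m.

97.7 kN/m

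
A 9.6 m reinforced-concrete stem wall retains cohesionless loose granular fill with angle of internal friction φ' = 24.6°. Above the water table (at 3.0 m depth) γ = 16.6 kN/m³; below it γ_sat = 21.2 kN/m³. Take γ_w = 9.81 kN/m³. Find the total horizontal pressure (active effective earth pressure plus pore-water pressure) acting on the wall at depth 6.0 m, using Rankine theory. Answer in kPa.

K_a = (1 − sin φ)/(1 + sin φ) = 0.4121.
γ' = 21.2 − 9.81 = 11.39 kN/m³.
Effective vertical stress at 6.0 m: σ'_v = 16.6×3.0 + 11.39×3.00 = 83.97 kPa.
σ'_h = K_a σ'_v = 0.4121 × 83.97 = 34.61 kPa; u = γ_w × 3.00 = 29.43 kPa.
Total σ_h = 34.61 + 29.43 = 64.04 kPa.

64.0 kPa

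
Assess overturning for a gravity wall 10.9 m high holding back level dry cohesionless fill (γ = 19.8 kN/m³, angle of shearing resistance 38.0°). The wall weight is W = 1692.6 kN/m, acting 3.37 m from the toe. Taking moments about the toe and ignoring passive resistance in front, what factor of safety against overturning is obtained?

5.61

K_a = tan²(45° − 38.0°/2) = 0.2379.
P_a = ½K_aγH² = 0.5×0.2379×19.8×10.9² = 279.8 kN/m, acting at H/3 = 3.633 m above the base.
Overturning moment M_o = P_a × H/3 = 279.8 × 3.633 = 1017.
Resisting moment M_r = W × 3.37 = 1692.6 × 3.37 = 5704.
FS_overturning = M_r/M_o = 5704/1017 = 5.611.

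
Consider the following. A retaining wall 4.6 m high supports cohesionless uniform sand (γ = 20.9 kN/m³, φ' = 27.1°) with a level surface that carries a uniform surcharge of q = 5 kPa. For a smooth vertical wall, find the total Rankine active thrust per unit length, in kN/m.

K_a = tan²(45° − φ/2) = 0.3741.
Soil triangle: ½ K_a γ H² = 0.5×0.3741×20.9×4.6² = 82.71 kN/m.
Surcharge rectangle: K_a q H = 0.3741×5×4.6 = 8.603 kN/m.
Total = 82.71 + 8.603 = 91.32 kN/m.

91.3 kN/m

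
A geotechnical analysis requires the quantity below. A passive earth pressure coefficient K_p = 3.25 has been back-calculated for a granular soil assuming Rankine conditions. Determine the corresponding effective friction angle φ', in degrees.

K_p = (1+sin φ)/(1−sin φ) ⇒ sin φ = (K_p − 1)/(K_p + 1) = 0.5294.
φ = arcsin(0.5294) = 31.97°.

32.0°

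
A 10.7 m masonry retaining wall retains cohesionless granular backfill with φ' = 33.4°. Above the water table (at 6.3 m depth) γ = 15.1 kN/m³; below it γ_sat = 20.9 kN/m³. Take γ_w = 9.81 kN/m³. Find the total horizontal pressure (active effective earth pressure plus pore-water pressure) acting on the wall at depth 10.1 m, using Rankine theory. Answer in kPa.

K_a = (1 − sin φ)/(1 + sin φ) = 0.2899.
γ' = 20.9 − 9.81 = 11.09 kN/m³.
Effective vertical stress at 10.1 m: σ'_v = 15.1×6.3 + 11.09×3.80 = 137.3 kPa.
σ'_h = K_a σ'_v = 0.2899 × 137.3 = 39.80 kPa; u = γ_w × 3.80 = 37.28 kPa.
Total σ_h = 39.80 + 37.28 = 77.08 kPa.

77.1 kPa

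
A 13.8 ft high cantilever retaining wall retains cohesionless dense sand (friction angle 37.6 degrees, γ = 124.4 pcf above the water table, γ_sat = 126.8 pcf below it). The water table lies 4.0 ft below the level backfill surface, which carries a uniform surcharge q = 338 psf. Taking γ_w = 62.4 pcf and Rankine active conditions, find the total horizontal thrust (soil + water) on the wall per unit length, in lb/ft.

6300 lb/ft

K_a = tan²(45° − φ/2) = 0.2421.
γ' = 126.8 − 62.4 = 64.40 pcf. h₂ = H − d_w = 9.8 ft.
σ'_h: at surface K_a·q = 81.84; at WT K_a(q+γd_w) = 202.3; at base K_a(q+γd_w+γ'h₂) = 355.1 psf.
P₁ = ½(81.84+202.3)×4.0 = 568.3; P₂ = ½(202.3+355.1)×9.8 = 2731; P_w = ½γ_w h₂² = 2996.
Total = 568.3+2731+2996 = 6296 lb/ft.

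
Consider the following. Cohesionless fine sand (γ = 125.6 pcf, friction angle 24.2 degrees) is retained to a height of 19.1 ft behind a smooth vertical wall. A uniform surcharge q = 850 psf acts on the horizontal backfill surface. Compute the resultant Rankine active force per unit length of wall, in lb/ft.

K_a = tan²(45° − φ/2) = 0.4185.
Soil triangle: ½ K_a γ H² = 0.5×0.4185×125.6×19.1² = 9588 lb/ft.
Surcharge rectangle: K_a q H = 0.4185×850×19.1 = 6795 lb/ft.
Total = 9588 + 6795 = 16380 lb/ft.

16400 lb/ft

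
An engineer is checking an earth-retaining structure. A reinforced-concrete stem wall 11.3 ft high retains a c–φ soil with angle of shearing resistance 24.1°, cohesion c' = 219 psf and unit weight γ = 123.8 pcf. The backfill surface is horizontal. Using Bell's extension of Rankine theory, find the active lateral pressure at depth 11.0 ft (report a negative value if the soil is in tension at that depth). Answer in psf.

288 psf

K_a = (1 − sin φ)/(1 + sin φ) = 0.4201.
σ_a = K_a γ z − 2c√K_a = 0.4201×123.8×11.0 − 2×219×0.6482 = 288.2 psf.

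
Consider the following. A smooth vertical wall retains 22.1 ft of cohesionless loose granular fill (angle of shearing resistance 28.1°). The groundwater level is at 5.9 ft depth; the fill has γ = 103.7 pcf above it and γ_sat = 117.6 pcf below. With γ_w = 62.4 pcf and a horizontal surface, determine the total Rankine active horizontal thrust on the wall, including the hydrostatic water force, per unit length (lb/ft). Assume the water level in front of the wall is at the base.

K_a = tan²(45° − φ/2) = 0.3596.
γ' = 117.6 − 62.4 = 55.20 pcf. Depth below WT = 16.2 ft.
σ'_h at WT = K_a γ d_w = 220.0 psf; at base = 220.0 + K_a γ' × 16.2 = 541.6 psf.
P₁ (0–5.9 ft) = ½×220.0×5.9 = 649.1. P₂ (5.9–22.1 ft) = ½(220.0+541.6)×16.2 = 6169.
P_w = ½ γ_w h₂² = 0.5×62.4×16.2² = 8188. Total = 649.1+6169+8188 = 15010 lb/ft.

15000 lb/ft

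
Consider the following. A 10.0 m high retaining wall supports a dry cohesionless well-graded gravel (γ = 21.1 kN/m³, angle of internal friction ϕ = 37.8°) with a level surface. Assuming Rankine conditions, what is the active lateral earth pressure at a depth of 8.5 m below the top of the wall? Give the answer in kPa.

K_a = (1 − sin φ)/(1 + sin φ) = 0.2400.
σ_h = K_a γ z = 0.2400 × 21.1 × 8.5 = 43.04 kPa.

43.0 kPa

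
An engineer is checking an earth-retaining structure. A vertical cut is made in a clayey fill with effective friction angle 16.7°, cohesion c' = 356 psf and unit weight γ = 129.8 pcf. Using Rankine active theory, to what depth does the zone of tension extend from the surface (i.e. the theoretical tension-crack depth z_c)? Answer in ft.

7.37 ft

K_a = tan²(45° − 16.7°/2) = 0.5536; √K_a = 0.7440.
The active pressure is zero where K_a γ z = 2c√K_a, so z_c = 2c/(γ√K_a) = 2×356/(129.8×0.7440) = 7.373 ft.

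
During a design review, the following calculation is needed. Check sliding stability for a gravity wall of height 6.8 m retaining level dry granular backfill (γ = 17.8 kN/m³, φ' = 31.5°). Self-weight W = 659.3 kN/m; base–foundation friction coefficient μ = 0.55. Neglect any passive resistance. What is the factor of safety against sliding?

K_a = tan²(45° − 31.5°/2) = 0.3136.
P_a = ½K_aγH² = 0.5×0.3136×17.8×6.8² = 129.1 kN/m, acting at H/3 = 2.267 m above the base.
FS_sliding = μW / P_a = 0.55×659.3 / 129.1 = 2.809.

2.81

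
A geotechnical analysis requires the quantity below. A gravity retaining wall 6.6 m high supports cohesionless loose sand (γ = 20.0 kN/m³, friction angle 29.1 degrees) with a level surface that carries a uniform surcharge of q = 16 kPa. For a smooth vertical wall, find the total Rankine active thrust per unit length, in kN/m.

K_a = tan²(45° − φ/2) = 0.3456.
Soil triangle: ½ K_a γ H² = 0.5×0.3456×20.0×6.6² = 150.5 kN/m.
Surcharge rectangle: K_a q H = 0.3456×16×6.6 = 36.49 kN/m.
Total = 150.5 + 36.49 = 187.0 kN/m.

187 kN/m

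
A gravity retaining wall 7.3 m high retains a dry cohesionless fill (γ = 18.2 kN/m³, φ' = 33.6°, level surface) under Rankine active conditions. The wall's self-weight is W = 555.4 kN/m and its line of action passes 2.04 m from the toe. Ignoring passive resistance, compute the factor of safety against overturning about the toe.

K_a = tan²(45° − 33.6°/2) = 0.2875.
P_a = ½K_aγH² = 0.5×0.2875×18.2×7.3² = 139.4 kN/m, acting at H/3 = 2.433 m above the base.
Overturning moment M_o = P_a × H/3 = 139.4 × 2.433 = 339.3.
Resisting moment M_r = W × 2.04 = 555.4 × 2.04 = 1133.
FS_overturning = M_r/M_o = 1133/339.3 = 3.340.

3.34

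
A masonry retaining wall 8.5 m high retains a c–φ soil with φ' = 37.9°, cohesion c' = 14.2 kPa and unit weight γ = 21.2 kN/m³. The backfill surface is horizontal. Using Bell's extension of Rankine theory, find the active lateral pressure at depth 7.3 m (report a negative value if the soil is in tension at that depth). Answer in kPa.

K_a = (1 − sin φ)/(1 + sin φ) = 0.2389.
σ_a = K_a γ z − 2c√K_a = 0.2389×21.2×7.3 − 2×14.2×0.4888 = 23.10 kPa.

23.1 kPa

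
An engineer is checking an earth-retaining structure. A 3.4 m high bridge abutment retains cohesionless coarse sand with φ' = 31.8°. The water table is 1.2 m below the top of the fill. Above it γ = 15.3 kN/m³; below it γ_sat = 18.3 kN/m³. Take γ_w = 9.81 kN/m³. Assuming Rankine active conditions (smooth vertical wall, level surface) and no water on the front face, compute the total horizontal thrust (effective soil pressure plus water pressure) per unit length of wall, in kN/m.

46.0 kN/m

K_a = tan²(45° − φ/2) = 0.3098.
γ' = 18.3 − 9.81 = 8.490 kN/m³. Depth below WT = 2.2 m.
σ'_h at WT = K_a γ d_w = 5.688 kPa; at base = 5.688 + K_a γ' × 2.2 = 11.47 kPa.
P₁ (0–1.2 m) = ½×5.688×1.2 = 3.413. P₂ (1.2–3.4 m) = ½(5.688+11.47)×2.2 = 18.88.
P_w = ½ γ_w h₂² = 0.5×9.81×2.2² = 23.74. Total = 3.413+18.88+23.74 = 46.03 kN/m.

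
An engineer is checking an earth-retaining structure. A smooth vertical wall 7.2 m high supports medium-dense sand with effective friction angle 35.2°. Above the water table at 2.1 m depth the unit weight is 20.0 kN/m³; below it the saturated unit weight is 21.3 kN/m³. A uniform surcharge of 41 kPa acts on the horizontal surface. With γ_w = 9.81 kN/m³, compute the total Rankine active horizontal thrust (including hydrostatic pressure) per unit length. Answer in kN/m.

K_a = tan²(45° − φ/2) = 0.2687.
γ' = 21.3 − 9.81 = 11.49 kN/m³. h₂ = H − d_w = 5.1 m.
σ'_h: at surface K_a·q = 11.02; at WT K_a(q+γd_w) = 22.30; at base K_a(q+γd_w+γ'h₂) = 38.05 kPa.
P₁ = ½(11.02+22.30)×2.1 = 34.98; P₂ = ½(22.30+38.05)×5.1 = 153.9; P_w = ½γ_w h₂² = 127.6.
Total = 34.98+153.9+127.6 = 316.4 kN/m.

316 kN/m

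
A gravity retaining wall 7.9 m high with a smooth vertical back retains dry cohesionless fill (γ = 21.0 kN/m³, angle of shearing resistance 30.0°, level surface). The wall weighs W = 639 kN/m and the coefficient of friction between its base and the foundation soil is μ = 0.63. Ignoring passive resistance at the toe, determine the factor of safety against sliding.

1.84

K_a = tan²(45° − 30.0°/2) = 0.3333.
P_a = ½K_aγH² = 0.5×0.3333×21.0×7.9² = 218.4 kN/m, acting at H/3 = 2.633 m above the base.
FS_sliding = μW / P_a = 0.63×639 / 218.4 = 1.843.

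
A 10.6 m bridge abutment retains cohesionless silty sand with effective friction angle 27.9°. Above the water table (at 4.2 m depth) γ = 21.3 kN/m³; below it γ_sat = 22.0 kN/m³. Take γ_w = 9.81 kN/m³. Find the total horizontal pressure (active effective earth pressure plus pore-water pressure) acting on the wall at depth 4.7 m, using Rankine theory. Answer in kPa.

39.5 kPa

K_a = (1 − sin φ)/(1 + sin φ) = 0.3625.
γ' = 22.0 − 9.81 = 12.19 kN/m³.
Effective vertical stress at 4.7 m: σ'_v = 21.3×4.2 + 12.19×0.500 = 95.56 kPa.
σ'_h = K_a σ'_v = 0.3625 × 95.56 = 34.64 kPa; u = γ_w × 0.500 = 4.905 kPa.
Total σ_h = 34.64 + 4.905 = 39.54 kPa.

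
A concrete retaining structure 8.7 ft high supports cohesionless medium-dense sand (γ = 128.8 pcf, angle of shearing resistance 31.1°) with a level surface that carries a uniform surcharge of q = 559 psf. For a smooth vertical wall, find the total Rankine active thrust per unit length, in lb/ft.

3100 lb/ft

K_a = tan²(45° − φ/2) = 0.3188.
Soil triangle: ½ K_a γ H² = 0.5×0.3188×128.8×8.7² = 1554 lb/ft.
Surcharge rectangle: K_a q H = 0.3188×559×8.7 = 1550 lb/ft.
Total = 1554 + 1550 = 3104 lb/ft.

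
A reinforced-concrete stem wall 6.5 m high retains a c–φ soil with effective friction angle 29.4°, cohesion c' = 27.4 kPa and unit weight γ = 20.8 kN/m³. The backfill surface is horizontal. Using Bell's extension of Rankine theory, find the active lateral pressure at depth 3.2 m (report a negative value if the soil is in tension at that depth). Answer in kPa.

-9.29 kPa

K_a = (1 − sin φ)/(1 + sin φ) = 0.3415.
σ_a = K_a γ z − 2c√K_a = 0.3415×20.8×3.2 − 2×27.4×0.5844 = -9.294 kPa.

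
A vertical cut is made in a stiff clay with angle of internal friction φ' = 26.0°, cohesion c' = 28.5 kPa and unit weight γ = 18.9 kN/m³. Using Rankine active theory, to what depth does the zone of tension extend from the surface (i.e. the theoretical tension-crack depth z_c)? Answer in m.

K_a = tan²(45° − 26.0°/2) = 0.3905; √K_a = 0.6249.
The active pressure is zero where K_a γ z = 2c√K_a, so z_c = 2c/(γ√K_a) = 2×28.5/(18.9×0.6249) = 4.826 m.

4.83 m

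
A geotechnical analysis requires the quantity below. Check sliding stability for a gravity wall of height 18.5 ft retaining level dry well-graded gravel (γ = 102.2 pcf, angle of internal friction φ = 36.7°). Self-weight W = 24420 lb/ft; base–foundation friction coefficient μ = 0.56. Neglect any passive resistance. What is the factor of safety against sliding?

3.10

K_a = tan²(45° − 36.7°/2) = 0.2519.
P_a = ½K_aγH² = 0.5×0.2519×102.2×18.5² = 4405 lb/ft, acting at H/3 = 6.167 ft above the base.
FS_sliding = μW / P_a = 0.56×24420 / 4405 = 3.105.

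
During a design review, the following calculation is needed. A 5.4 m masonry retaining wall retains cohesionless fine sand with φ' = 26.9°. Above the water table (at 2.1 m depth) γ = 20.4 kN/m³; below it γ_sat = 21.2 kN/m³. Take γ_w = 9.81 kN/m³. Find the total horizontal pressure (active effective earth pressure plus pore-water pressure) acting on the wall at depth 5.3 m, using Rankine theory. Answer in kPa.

61.3 kPa

K_a = (1 − sin φ)/(1 + sin φ) = 0.3770.
γ' = 21.2 − 9.81 = 11.39 kN/m³.
Effective vertical stress at 5.3 m: σ'_v = 20.4×2.1 + 11.39×3.20 = 79.29 kPa.
σ'_h = K_a σ'_v = 0.3770 × 79.29 = 29.89 kPa; u = γ_w × 3.20 = 31.39 kPa.
Total σ_h = 29.89 + 31.39 = 61.28 kPa.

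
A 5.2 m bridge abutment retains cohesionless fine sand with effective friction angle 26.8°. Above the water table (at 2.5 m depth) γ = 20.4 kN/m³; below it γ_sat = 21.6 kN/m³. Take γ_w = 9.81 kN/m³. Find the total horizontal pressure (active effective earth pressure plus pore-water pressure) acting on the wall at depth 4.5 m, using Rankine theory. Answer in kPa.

K_a = (1 − sin φ)/(1 + sin φ) = 0.3785.
γ' = 21.6 − 9.81 = 11.79 kN/m³.
Effective vertical stress at 4.5 m: σ'_v = 20.4×2.5 + 11.79×2.00 = 74.58 kPa.
σ'_h = K_a σ'_v = 0.3785 × 74.58 = 28.23 kPa; u = γ_w × 2.00 = 19.62 kPa.
Total σ_h = 28.23 + 19.62 = 47.85 kPa.

47.8 kPa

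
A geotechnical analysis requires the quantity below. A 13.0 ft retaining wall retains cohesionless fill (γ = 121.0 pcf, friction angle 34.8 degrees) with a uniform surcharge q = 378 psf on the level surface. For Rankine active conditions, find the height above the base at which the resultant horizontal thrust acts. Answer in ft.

K_a = 0.2733.
Triangular part P₁ = ½K_aγH² = 2794 at H/3 = 4.333 ft; rectangular part P₂ = K_a q H = 1343 at H/2 = 6.500 ft.
ȳ = (P₁·4.333 + P₂·6.500)/(P₁+P₂) = 5.037 ft.

5.04 ft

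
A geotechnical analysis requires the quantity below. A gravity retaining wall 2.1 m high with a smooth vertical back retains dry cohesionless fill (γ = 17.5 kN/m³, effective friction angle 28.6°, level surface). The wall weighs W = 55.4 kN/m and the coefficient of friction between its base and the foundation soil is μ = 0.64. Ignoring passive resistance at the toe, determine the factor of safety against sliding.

K_a = tan²(45° − 28.6°/2) = 0.3525.
P_a = ½K_aγH² = 0.5×0.3525×17.5×2.1² = 13.60 kN/m, acting at H/3 = 0.7000 m above the base.
FS_sliding = μW / P_a = 0.64×55.4 / 13.60 = 2.606.

2.61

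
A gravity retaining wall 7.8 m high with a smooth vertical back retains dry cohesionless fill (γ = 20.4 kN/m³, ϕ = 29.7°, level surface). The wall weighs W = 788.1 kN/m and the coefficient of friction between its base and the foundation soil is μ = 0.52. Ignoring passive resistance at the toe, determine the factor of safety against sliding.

1.96

K_a = tan²(45° − 29.7°/2) = 0.3374.
P_a = ½K_aγH² = 0.5×0.3374×20.4×7.8² = 209.4 kN/m, acting at H/3 = 2.600 m above the base.
FS_sliding = μW / P_a = 0.52×788.1 / 209.4 = 1.957.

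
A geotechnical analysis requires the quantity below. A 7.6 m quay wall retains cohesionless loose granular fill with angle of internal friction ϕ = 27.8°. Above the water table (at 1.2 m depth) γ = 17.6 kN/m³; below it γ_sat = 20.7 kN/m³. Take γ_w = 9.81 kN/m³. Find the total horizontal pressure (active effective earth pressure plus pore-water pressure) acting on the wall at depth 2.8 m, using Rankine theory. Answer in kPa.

29.7 kPa

K_a = (1 − sin φ)/(1 + sin φ) = 0.3639.
γ' = 20.7 − 9.81 = 10.89 kN/m³.
Effective vertical stress at 2.8 m: σ'_v = 17.6×1.2 + 10.89×1.60 = 38.54 kPa.
σ'_h = K_a σ'_v = 0.3639 × 38.54 = 14.03 kPa; u = γ_w × 1.60 = 15.70 kPa.
Total σ_h = 14.03 + 15.70 = 29.72 kPa.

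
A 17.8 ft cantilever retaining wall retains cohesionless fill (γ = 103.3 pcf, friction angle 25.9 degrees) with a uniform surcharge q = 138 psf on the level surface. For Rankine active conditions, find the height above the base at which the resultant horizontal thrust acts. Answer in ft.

6.32 ft

K_a = 0.3920.
Triangular part P₁ = ½K_aγH² = 6415 at H/3 = 5.933 ft; rectangular part P₂ = K_a q H = 962.9 at H/2 = 8.900 ft.
ȳ = (P₁·5.933 + P₂·8.900)/(P₁+P₂) = 6.321 ft.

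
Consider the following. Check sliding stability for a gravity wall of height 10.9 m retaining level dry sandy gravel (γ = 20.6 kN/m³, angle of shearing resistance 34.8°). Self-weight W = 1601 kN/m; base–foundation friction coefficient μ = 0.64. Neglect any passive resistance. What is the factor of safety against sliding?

3.06

K_a = tan²(45° − 34.8°/2) = 0.2733.
P_a = ½K_aγH² = 0.5×0.2733×20.6×10.9² = 334.5 kN/m, acting at H/3 = 3.633 m above the base.
FS_sliding = μW / P_a = 0.64×1601 / 334.5 = 3.064.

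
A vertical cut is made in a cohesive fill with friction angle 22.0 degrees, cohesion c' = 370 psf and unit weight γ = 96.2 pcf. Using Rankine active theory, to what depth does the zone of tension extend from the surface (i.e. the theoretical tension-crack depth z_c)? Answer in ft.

K_a = tan²(45° − 22.0°/2) = 0.4550; √K_a = 0.6745.
The active pressure is zero where K_a γ z = 2c√K_a, so z_c = 2c/(γ√K_a) = 2×370/(96.2×0.6745) = 11.40 ft.

11.4 ft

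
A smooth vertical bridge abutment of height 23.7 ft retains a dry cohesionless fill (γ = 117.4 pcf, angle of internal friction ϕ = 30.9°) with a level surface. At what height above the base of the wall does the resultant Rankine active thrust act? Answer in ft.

K_a = 0.3214.
The pressure distribution is triangular, so the resultant acts at H/3 above the base = 23.7/3 = 7.900 ft.

7.90 ft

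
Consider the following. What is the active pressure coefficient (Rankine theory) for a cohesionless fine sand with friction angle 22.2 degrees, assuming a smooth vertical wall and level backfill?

K_a = tan²(45° − φ/2) = tan²(33.90°) = 0.4515.

0.452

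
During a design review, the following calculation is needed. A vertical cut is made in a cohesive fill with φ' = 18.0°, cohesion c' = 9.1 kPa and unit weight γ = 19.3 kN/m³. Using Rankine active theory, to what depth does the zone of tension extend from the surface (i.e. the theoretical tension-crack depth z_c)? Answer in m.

K_a = tan²(45° − 18.0°/2) = 0.5279; √K_a = 0.7265.
The active pressure is zero where K_a γ z = 2c√K_a, so z_c = 2c/(γ√K_a) = 2×9.1/(19.3×0.7265) = 1.298 m.

1.30 m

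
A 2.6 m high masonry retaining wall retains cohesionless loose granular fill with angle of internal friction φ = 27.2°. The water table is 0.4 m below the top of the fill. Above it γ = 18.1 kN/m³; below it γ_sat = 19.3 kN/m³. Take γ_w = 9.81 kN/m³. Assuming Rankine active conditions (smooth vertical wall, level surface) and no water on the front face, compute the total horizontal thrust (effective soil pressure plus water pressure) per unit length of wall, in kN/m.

K_a = tan²(45° − φ/2) = 0.3726.
γ' = 19.3 − 9.81 = 9.490 kN/m³. Depth below WT = 2.2 m.
σ'_h at WT = K_a γ d_w = 2.698 kPa; at base = 2.698 + K_a γ' × 2.2 = 10.48 kPa.
P₁ (0–0.4 m) = ½×2.698×0.4 = 0.5395. P₂ (0.4–2.6 m) = ½(2.698+10.48)×2.2 = 14.49.
P_w = ½ γ_w h₂² = 0.5×9.81×2.2² = 23.74. Total = 0.5395+14.49+23.74 = 38.77 kN/m.

38.8 kN/m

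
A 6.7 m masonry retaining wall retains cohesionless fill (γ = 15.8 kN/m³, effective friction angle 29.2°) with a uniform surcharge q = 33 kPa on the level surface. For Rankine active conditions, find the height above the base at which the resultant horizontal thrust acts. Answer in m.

K_a = 0.3442.
Triangular part P₁ = ½K_aγH² = 122.1 at H/3 = 2.233 m; rectangular part P₂ = K_a q H = 76.11 at H/2 = 3.350 m.
ȳ = (P₁·2.233 + P₂·3.350)/(P₁+P₂) = 2.662 m.

2.66 m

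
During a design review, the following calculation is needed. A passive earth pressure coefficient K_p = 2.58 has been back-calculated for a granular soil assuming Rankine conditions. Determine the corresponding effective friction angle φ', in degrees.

K_p = (1+sin φ)/(1−sin φ) ⇒ sin φ = (K_p − 1)/(K_p + 1) = 0.4413.
φ = arcsin(0.4413) = 26.19°.

26.2°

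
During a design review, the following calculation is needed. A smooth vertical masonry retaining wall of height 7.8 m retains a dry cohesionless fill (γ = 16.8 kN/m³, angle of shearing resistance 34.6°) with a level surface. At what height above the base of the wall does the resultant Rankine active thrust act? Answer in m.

K_a = 0.2756.
The pressure distribution is triangular, so the resultant acts at H/3 above the base = 7.8/3 = 2.600 m.

2.60 m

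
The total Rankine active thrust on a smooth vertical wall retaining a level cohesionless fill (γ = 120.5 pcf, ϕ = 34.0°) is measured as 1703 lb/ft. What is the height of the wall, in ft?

10.00 ft

K_a = 0.2827. P_a = ½ K_a γ H² ⇒ H = √(2P_a/(K_a γ)).
H = √(2×1703/(0.2827×120.5)) = 9.999 ft.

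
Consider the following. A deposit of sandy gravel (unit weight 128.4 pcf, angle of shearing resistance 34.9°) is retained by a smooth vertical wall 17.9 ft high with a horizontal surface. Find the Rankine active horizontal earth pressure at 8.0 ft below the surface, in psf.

280 psf

K_a = (1 − sin φ)/(1 + sin φ) = 0.2721.
σ_h = K_a γ z = 0.2721 × 128.4 × 8.0 = 279.5 psf.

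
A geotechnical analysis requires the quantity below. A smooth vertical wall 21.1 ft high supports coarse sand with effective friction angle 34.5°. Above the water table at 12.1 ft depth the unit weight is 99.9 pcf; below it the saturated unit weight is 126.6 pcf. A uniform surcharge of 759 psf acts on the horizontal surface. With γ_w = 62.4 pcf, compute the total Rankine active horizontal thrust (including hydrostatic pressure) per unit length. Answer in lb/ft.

K_a = tan²(45° − φ/2) = 0.2768.
γ' = 126.6 − 62.4 = 64.20 pcf. h₂ = H − d_w = 9.0 ft.
σ'_h: at surface K_a·q = 210.1; at WT K_a(q+γd_w) = 544.7; at base K_a(q+γd_w+γ'h₂) = 704.6 psf.
P₁ = ½(210.1+544.7)×12.1 = 4567; P₂ = ½(544.7+704.6)×9.0 = 5622; P_w = ½γ_w h₂² = 2527.
Total = 4567+5622+2527 = 12720 lb/ft.

12700 lb/ft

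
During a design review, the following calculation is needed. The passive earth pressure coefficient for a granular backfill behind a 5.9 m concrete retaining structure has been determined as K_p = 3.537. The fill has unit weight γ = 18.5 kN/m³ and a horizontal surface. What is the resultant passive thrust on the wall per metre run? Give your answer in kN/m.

P = ½ K_p γ H² = 0.5 × 3.537 × 18.5 × 5.9² = 1139 kN/m.

1140 kN/m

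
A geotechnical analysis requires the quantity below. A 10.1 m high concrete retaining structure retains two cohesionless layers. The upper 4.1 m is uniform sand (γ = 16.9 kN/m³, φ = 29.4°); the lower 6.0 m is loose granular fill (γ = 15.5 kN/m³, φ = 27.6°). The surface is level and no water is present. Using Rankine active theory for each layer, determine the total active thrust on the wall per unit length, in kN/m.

K_a1 = tan²(45°−29.4°/2) = 0.3415; K_a2 = tan²(45°−27.6°/2) = 0.3668.
Layer 1: σ at base = K_a1 γ₁ h₁ = 23.66 kPa; P₁ = ½×23.66×4.1 = 48.50.
Layer 2: σ_v at top = γ₁h₁ = 69.29; σ_h top = K_a2×69.29 = 25.41; σ_h base = K_a2×(69.29+15.5×6.0) = 59.52.
P₂ = ½(25.41+59.52)×6.0 = 254.8. Total P_a = 48.50+254.8 = 303.3 kN/m.

303 kN/m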